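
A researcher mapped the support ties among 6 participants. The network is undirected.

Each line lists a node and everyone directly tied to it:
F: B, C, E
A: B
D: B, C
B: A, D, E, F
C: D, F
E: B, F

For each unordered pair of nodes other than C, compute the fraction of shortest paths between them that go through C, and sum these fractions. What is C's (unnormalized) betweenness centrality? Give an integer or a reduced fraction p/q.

Pairs whose geodesics pass through C — D–F: 1/2.
All other pairs contribute 0.
Summing the contributions gives betweenness(C) = 1/2.

1/2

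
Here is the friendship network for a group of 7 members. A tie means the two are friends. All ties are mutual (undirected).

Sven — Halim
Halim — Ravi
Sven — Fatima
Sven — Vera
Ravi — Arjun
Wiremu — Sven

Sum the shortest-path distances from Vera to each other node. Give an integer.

Distances from Vera: Arjun:4, Fatima:2, Halim:2, Ravi:3, Sven:1, Wiremu:2.
Sum = 4 + 2 + 2 + 3 + 1 + 2 = 14.

14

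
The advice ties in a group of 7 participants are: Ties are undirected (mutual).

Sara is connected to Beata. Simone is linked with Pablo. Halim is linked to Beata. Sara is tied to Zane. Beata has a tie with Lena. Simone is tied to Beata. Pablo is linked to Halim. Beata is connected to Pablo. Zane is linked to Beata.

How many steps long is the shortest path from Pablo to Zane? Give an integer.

2

One shortest route is Pablo – Beata – Zane, which uses 2 edges, and Pablo and Zane are not directly tied, so nothing shorter exists. So d(Pablo,Zane) = 2.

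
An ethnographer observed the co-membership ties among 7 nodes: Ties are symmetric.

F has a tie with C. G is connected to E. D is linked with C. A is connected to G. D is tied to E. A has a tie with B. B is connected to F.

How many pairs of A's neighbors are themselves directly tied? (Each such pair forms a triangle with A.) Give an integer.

A's neighbors are B and G, but none of them are tied to each other, so no triangle contains A.

0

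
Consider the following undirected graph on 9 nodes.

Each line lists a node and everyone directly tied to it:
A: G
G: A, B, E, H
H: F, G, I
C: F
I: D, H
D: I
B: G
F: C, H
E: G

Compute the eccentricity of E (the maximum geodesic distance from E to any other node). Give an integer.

Distances from E: A:2, B:2, C:4, D:4, F:3, G:1, H:2, I:3.
The largest is 4 (to C and D), so the eccentricity of E is 4.

4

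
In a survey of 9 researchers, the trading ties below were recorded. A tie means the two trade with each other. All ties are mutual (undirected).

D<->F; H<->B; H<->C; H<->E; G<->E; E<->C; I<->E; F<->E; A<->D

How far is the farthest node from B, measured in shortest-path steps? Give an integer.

5

Distances from B: A:5, C:2, D:4, E:2, F:3, G:3, H:1, I:3.
The largest is 5 (to A), so the eccentricity of B is 5.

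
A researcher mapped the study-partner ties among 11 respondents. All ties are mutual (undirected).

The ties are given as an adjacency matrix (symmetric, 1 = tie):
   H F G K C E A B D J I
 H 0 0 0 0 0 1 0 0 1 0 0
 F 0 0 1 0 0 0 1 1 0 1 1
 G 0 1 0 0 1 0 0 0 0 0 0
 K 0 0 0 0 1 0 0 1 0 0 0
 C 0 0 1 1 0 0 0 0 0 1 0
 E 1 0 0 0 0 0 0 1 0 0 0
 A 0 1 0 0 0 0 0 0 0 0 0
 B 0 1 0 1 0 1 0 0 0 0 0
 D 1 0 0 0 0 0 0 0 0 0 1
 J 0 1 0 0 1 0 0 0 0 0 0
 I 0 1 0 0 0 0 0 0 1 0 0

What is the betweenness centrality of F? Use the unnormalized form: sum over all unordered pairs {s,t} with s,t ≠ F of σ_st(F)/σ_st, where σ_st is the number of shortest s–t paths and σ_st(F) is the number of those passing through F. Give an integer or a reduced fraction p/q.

25

Pairs whose geodesics pass through F — H–G: 2/2; H–A: 2/2; H–J: 2/2; G–E: 1; G–A: 1; G–B: 1; G–D: 1; G–J: 1/2; G–I: 1; K–A: 1; K–D: 1/2; K–I: 1; C–A: 2/2; C–D: 2/2 … (+13 more pairs).
All other pairs contribute 0.
Summing the contributions gives betweenness(F) = 25.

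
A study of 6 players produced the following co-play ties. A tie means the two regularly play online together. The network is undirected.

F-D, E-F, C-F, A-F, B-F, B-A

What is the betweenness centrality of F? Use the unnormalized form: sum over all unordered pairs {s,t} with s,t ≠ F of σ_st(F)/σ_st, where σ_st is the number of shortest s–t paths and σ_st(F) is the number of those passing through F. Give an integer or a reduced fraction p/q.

9

Pairs whose geodesics pass through F — D–C: 1; D–E: 1; D–B: 1; D–A: 1; C–E: 1; C–B: 1; C–A: 1; E–B: 1; E–A: 1.
All other pairs contribute 0.
Summing the contributions gives betweenness(F) = 9.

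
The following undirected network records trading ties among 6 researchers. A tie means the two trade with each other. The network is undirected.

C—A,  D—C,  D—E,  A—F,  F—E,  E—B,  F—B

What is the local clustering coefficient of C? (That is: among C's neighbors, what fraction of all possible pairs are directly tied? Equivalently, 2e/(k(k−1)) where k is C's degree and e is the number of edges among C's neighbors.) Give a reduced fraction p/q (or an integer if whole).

C's neighbors: A and D (k = 2).
Possible neighbor pairs: C(2,2) = 1. Edges among them: none → e = 0.
Clustering(C) = 0/1.

0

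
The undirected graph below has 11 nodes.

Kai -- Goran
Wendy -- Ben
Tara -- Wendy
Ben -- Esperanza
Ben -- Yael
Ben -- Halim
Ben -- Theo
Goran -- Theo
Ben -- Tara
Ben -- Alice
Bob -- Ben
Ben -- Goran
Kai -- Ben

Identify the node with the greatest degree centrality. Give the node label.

Ben

Degrees — Alice:1, Ben:10, Bob:1, Esperanza:1, Goran:3, Halim:1, Kai:2, Tara:2, Theo:2, Wendy:2, Yael:1.
The maximum is 10, attained only by Ben.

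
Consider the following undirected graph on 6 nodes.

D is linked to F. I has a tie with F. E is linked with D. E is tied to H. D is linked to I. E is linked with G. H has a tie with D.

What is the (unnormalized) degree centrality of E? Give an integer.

3

E is directly tied to D, G, and H. That is 3 neighbors, so the degree of E is 3.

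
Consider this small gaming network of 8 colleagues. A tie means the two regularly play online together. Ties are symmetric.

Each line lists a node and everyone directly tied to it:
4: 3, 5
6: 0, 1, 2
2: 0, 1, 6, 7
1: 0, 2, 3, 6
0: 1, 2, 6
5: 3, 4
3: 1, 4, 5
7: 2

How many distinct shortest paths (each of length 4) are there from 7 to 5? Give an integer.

The shortest distance is 4, and the only length-4 path is 7–2–1–3–5. So there is exactly 1 shortest path.

1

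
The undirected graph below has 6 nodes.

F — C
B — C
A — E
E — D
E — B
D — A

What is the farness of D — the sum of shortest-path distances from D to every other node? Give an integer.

Distances from D: A:1, B:2, C:3, E:1, F:4.
Sum = 1 + 2 + 3 + 1 + 4 = 11.

11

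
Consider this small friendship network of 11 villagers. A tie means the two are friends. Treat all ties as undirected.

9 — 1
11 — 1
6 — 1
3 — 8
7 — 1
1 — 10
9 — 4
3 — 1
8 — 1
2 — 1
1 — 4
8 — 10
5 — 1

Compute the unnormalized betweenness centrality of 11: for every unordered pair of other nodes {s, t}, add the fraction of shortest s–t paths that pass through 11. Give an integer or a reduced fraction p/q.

No shortest path between any pair of other nodes passes through 11.
Summing the contributions gives betweenness(11) = 0.

0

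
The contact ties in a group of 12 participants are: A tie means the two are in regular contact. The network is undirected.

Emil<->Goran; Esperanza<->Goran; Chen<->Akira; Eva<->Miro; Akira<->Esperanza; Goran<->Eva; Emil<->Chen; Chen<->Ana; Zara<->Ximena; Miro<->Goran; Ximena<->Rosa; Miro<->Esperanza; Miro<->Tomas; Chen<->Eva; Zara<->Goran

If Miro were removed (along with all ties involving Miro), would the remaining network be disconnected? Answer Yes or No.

Removing Miro leaves {Akira, Ana, Chen, Emil, Esperanza, Eva, Goran, Rosa, Ximena, and Zara} with no path to {Tomas}, so the network splits into 2 components. Miro is a cut vertex.

Yes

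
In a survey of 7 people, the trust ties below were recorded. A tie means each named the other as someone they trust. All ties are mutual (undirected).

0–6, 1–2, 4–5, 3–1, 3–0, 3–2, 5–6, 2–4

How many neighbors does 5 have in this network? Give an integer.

5 is directly tied to 4 and 6. That is 2 neighbors, so the degree of 5 is 2.

2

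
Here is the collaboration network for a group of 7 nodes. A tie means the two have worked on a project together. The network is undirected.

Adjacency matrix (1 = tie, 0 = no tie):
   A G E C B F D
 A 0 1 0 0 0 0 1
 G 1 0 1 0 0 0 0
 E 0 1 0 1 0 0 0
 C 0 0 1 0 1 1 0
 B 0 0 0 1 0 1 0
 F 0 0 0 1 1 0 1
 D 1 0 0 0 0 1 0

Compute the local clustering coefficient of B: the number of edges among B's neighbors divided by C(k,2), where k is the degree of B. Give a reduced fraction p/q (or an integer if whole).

1

B's neighbors: C and F (k = 2).
Possible neighbor pairs: C(2,2) = 1. Edges among them: C–F → e = 1.
Clustering(B) = 1/1.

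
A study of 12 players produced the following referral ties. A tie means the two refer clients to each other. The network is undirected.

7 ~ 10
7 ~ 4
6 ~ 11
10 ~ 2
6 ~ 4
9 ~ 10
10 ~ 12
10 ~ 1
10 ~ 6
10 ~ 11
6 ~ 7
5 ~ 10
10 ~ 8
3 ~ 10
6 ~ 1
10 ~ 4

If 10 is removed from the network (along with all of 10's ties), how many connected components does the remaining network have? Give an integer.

Without 10, the remaining ties split the others into: {1, 4, 6, 7, 11}; {2}; {3}; {12}; {8}; {9}; {5}.
That's 7 separate components.

7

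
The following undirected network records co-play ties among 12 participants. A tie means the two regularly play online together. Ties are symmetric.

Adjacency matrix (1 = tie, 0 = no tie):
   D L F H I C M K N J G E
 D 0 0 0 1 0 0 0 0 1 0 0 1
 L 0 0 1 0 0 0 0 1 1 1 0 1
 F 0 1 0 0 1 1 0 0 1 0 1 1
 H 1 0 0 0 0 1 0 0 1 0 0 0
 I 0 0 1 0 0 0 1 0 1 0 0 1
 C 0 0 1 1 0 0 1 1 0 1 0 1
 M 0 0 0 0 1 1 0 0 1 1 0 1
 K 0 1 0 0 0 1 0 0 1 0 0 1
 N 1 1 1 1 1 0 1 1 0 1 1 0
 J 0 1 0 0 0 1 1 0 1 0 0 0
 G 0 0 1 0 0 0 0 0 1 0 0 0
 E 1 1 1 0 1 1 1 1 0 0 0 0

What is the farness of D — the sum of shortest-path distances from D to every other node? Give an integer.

Distances from D: C:2, E:1, F:2, G:2, H:1, I:2, J:2, K:2, L:2, M:2, N:1.
Sum = 2 + 1 + 2 + 2 + 1 + 2 + 2 + 2 + 2 + 2 + 1 = 19.

19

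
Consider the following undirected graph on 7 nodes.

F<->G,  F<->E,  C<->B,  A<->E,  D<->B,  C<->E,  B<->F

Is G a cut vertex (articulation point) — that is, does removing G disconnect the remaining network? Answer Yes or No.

Even without G, every remaining node can still reach every other (the residual graph is connected), so G is not a cut vertex.

No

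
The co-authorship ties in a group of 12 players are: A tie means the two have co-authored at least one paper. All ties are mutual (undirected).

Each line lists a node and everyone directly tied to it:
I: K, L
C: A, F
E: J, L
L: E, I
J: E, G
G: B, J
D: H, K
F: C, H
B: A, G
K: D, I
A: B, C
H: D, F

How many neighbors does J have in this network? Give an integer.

2

J is directly tied to E and G. That is 2 neighbors, so the degree of J is 2.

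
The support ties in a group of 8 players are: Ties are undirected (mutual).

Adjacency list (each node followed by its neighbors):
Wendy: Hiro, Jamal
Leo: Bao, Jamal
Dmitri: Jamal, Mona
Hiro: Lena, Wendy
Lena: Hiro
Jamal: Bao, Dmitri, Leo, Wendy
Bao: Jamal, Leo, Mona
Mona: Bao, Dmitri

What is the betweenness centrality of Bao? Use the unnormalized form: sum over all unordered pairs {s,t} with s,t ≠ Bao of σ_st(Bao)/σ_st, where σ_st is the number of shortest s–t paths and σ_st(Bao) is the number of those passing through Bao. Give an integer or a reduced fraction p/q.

3

Pairs whose geodesics pass through Bao — Mona–Leo: 1; Mona–Jamal: 1/2; Mona–Hiro: 1/2; Mona–Lena: 1/2; Mona–Wendy: 1/2.
All other pairs contribute 0.
Summing the contributions gives betweenness(Bao) = 3.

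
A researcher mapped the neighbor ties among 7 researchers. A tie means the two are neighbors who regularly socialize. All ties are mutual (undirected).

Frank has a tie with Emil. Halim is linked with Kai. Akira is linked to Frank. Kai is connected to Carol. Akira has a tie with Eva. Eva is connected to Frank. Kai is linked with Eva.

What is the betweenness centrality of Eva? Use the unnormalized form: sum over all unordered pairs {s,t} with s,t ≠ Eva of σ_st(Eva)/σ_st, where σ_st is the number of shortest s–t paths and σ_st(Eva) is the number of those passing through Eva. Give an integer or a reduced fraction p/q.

9

Pairs whose geodesics pass through Eva — Carol–Frank: 1; Carol–Emil: 1; Carol–Akira: 1; Halim–Frank: 1; Halim–Emil: 1; Halim–Akira: 1; Kai–Frank: 1; Kai–Emil: 1; Kai–Akira: 1.
All other pairs contribute 0.
Summing the contributions gives betweenness(Eva) = 9.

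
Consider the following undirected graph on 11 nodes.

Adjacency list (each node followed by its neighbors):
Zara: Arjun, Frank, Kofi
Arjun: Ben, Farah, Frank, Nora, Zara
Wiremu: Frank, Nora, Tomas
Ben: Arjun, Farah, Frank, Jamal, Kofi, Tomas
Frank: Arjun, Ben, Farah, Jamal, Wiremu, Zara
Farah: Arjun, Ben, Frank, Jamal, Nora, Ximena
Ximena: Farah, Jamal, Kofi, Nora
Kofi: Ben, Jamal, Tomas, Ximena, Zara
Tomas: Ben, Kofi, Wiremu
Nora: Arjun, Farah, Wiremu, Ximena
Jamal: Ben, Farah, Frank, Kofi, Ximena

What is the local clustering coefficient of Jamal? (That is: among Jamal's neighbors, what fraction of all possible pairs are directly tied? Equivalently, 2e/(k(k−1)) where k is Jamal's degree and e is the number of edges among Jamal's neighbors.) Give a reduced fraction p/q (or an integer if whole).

3/5

Jamal's neighbors: Ben, Farah, Frank, Kofi, and Ximena (k = 5).
Possible neighbor pairs: C(5,2) = 10. Edges among them: Ben–Farah, Ben–Frank, Ben–Kofi, Farah–Frank, Farah–Ximena, Kofi–Ximena → e = 6.
Clustering(Jamal) = 6/10 = 3/5.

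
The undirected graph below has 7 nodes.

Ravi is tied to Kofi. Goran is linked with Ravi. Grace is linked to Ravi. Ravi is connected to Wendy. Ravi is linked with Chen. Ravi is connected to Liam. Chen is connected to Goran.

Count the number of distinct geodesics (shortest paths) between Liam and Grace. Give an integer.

The shortest distance is 2, and the only length-2 path is Liam–Ravi–Grace. So there is exactly 1 shortest path.

1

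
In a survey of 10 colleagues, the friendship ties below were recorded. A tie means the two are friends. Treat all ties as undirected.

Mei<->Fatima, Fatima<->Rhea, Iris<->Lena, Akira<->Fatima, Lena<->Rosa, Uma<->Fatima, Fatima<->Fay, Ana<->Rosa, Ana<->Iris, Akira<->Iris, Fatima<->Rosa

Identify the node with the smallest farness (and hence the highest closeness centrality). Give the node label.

Farness (sum of distances to all others) for each node — Akira:16, Ana:20, Fatima:12, Fay:20, Iris:19, Lena:20, Mei:20, Rhea:20, Rosa:15, Uma:20.
The smallest farness is 12, for Fatima, so Fatima has the highest closeness.

Fatima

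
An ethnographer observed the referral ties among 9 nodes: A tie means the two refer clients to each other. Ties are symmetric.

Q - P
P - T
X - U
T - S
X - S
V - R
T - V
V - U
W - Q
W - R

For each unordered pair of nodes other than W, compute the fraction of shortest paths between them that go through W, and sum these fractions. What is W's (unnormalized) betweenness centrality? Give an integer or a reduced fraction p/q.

5/2

Pairs whose geodesics pass through W — V–Q: 1/2; R–Q: 1; R–P: 1/2; Q–U: 1/2.
All other pairs contribute 0.
Summing the contributions gives betweenness(W) = 5/2.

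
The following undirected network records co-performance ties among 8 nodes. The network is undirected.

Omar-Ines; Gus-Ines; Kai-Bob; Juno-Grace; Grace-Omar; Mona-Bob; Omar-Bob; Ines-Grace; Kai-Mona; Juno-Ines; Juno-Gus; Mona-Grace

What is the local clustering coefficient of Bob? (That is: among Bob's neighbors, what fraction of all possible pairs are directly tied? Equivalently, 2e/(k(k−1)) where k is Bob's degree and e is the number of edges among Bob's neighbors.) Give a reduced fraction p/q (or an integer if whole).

Bob's neighbors: Kai, Mona, and Omar (k = 3).
Possible neighbor pairs: C(3,2) = 3. Edges among them: Kai–Mona → e = 1.
Clustering(Bob) = 1/3.

1/3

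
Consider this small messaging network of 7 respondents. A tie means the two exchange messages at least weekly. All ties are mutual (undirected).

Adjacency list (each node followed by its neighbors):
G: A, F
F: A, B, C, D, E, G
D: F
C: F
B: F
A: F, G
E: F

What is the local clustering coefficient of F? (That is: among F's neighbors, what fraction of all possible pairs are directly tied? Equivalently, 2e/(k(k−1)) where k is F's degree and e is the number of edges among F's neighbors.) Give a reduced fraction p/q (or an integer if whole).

F's neighbors: A, B, C, D, E, and G (k = 6).
Possible neighbor pairs: C(6,2) = 15. Edges among them: A–G → e = 1.
Clustering(F) = 1/15.

1/15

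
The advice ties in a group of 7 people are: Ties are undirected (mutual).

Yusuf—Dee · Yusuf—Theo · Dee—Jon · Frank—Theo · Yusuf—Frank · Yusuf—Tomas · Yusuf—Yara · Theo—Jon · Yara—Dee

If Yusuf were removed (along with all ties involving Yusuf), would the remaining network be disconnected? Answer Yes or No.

Yes

Removing Yusuf leaves {Dee, Frank, Jon, Theo, and Yara} with no path to {Tomas}, so the network splits into 2 components. Yusuf is a cut vertex.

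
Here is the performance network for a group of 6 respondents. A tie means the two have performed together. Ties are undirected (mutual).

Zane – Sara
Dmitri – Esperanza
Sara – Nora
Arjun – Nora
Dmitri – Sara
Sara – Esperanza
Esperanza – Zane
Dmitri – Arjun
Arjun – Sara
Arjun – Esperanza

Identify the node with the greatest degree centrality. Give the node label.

Sara

Degrees — Arjun:4, Dmitri:3, Esperanza:4, Nora:2, Sara:5, Zane:2.
The maximum is 5, attained only by Sara.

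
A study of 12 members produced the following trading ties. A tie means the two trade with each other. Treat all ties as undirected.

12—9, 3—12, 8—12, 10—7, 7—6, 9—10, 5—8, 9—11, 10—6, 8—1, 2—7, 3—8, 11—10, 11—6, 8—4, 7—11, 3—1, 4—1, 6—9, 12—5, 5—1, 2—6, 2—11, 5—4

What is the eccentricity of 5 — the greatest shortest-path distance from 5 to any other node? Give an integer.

Distances from 5: 1:1, 2:4, 3:2, 4:1, 6:3, 7:4, 8:1, 9:2, 10:3, 11:3, 12:1.
The largest is 4 (to 7 and 2), so the eccentricity of 5 is 4.

4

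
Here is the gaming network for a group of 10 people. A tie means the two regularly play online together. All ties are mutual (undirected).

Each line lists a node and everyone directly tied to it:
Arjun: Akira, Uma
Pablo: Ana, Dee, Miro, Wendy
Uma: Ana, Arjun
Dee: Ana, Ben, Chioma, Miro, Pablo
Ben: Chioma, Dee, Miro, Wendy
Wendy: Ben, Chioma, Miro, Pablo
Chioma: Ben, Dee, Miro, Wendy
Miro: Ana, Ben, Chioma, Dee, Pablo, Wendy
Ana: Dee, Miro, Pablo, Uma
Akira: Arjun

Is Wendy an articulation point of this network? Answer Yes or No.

Even without Wendy, every remaining node can still reach every other (the residual graph is connected), so Wendy is not a cut vertex.

No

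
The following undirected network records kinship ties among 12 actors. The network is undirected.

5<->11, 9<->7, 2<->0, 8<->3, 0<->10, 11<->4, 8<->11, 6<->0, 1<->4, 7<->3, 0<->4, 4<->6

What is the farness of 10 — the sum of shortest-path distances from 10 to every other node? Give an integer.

Distances from 10: 0:1, 1:3, 2:2, 3:5, 4:2, 5:4, 6:2, 7:6, 8:4, 9:7, 11:3.
Sum = 1 + 3 + 2 + 5 + 2 + 4 + 2 + 6 + 4 + 7 + 3 = 39.

39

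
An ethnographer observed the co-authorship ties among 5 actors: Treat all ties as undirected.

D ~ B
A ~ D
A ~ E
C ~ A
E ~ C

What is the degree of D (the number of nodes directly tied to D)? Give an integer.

D is directly tied to A and B. That is 2 neighbors, so the degree of D is 2.

2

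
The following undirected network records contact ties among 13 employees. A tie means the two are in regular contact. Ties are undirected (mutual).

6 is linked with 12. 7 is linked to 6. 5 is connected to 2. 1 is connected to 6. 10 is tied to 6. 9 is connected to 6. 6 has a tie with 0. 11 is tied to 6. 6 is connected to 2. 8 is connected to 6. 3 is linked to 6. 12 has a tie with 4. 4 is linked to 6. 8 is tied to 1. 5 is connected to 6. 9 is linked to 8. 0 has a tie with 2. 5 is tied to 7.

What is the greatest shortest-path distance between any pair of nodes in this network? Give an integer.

Eccentricity of each node (its greatest distance to any other): 0:2, 1:2, 2:2, 3:2, 4:2, 5:2, 6:1, 7:2, 8:2, 9:2, 10:2, 11:2, 12:2.
The maximum eccentricity is 2, realized for instance by the pair 7–10 via 7 – 6 – 10. So the diameter is 2.

2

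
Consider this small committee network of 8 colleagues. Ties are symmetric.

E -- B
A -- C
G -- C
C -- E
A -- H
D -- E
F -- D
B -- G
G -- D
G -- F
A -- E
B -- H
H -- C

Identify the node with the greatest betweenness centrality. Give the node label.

Unnormalized betweenness of each node: A:8/15, B:31/15, C:107/30, D:11/6, E:59/15, F:0, G:157/30, H:5/6.
G has the largest value, 157/30, making it the main broker — the node through which the most shortest paths run.

G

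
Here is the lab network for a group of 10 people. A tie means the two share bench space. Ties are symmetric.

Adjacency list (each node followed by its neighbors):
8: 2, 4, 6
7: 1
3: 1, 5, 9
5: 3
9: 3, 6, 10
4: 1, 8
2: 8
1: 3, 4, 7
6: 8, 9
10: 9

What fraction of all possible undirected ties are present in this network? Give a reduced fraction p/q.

There are 10 edges and 10 nodes, so the maximum possible is C(10,2) = 45.
Density = 10/45 = 2/9.

2/9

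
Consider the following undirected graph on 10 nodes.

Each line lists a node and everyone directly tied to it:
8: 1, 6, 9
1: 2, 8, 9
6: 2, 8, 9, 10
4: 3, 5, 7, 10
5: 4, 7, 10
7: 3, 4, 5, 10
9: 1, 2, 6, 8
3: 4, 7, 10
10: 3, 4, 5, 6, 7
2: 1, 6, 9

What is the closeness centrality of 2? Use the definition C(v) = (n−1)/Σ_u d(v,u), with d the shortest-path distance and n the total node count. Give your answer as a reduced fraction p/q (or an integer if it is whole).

9/19

Distances from 2: 1:1, 3:3, 4:3, 5:3, 6:1, 7:3, 8:2, 9:1, 10:2. Sum = 19.
n = 10, so closeness = 9/19.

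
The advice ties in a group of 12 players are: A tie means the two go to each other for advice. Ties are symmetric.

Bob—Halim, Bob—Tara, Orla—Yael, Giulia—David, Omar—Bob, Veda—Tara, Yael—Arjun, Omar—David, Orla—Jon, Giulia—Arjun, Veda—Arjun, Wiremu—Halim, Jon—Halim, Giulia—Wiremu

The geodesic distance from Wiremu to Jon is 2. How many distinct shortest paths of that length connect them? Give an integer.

1

The shortest distance is 2, and the only length-2 path is Wiremu–Halim–Jon. So there is exactly 1 shortest path.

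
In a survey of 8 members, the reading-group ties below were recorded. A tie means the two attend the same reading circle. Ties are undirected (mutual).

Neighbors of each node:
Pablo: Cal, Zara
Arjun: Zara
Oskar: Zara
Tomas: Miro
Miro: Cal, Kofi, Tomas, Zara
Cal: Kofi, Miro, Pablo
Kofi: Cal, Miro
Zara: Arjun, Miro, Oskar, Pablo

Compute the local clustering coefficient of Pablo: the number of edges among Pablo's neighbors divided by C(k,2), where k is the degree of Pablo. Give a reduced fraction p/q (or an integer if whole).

0

Pablo's neighbors: Cal and Zara (k = 2).
Possible neighbor pairs: C(2,2) = 1. Edges among them: none → e = 0.
Clustering(Pablo) = 0/1.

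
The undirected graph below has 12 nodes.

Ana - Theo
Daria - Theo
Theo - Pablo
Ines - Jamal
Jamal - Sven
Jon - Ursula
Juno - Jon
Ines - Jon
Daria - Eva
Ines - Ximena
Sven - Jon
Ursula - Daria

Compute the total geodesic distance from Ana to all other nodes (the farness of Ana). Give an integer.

42

Distances from Ana: Daria:2, Eva:3, Ines:5, Jamal:6, Jon:4, Juno:5, Pablo:2, Sven:5, Theo:1, Ursula:3, Ximena:6.
Sum = 2 + 3 + 5 + 6 + 4 + 5 + 2 + 5 + 1 + 3 + 6 = 42.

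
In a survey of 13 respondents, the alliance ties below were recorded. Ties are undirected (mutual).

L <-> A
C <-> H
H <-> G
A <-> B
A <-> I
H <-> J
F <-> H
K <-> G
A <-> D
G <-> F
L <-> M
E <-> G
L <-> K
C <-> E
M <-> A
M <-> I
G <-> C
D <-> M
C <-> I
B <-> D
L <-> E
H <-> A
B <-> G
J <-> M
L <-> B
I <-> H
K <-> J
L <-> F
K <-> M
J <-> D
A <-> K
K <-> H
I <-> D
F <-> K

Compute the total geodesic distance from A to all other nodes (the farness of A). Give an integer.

Distances from A: B:1, C:2, D:1, E:2, F:2, G:2, H:1, I:1, J:2, K:1, L:1, M:1.
Sum = 1 + 2 + 1 + 2 + 2 + 2 + 1 + 1 + 2 + 1 + 1 + 1 = 17.

17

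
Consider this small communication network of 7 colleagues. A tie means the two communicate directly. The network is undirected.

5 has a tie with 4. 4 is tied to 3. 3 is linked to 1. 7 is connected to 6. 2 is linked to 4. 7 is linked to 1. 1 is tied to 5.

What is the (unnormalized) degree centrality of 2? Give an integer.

2 is directly tied to 4. That is 1 neighbor, so the degree of 2 is 1.

1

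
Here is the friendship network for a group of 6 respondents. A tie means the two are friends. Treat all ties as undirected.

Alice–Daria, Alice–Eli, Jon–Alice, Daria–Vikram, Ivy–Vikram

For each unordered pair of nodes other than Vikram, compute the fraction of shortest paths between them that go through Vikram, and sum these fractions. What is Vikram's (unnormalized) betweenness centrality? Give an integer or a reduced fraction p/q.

4

Pairs whose geodesics pass through Vikram — Alice–Ivy: 1; Daria–Ivy: 1; Ivy–Jon: 1; Ivy–Eli: 1.
All other pairs contribute 0.
Summing the contributions gives betweenness(Vikram) = 4.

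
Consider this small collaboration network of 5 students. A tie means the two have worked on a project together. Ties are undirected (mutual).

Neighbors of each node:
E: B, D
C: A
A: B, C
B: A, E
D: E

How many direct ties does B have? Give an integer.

2

B is directly tied to A and E. That is 2 neighbors, so the degree of B is 2.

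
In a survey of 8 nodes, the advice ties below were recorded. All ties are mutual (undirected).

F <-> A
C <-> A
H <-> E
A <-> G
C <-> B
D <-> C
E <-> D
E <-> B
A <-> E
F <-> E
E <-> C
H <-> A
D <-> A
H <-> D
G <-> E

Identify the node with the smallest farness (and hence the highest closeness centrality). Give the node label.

E

Farness (sum of distances to all others) for each node — A:8, B:12, C:10, D:10, E:7, F:12, G:12, H:11.
The smallest farness is 7, for E, so E has the highest closeness.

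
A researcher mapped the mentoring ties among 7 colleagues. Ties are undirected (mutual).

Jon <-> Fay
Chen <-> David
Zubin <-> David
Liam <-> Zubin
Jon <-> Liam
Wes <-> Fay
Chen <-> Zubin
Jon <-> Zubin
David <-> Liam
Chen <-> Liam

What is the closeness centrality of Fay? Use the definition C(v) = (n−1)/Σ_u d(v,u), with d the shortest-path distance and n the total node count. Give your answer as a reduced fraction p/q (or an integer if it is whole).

Distances from Fay: Chen:3, David:3, Jon:1, Liam:2, Wes:1, Zubin:2. Sum = 12.
n = 7, so closeness = 6/12 = 1/2.

1/2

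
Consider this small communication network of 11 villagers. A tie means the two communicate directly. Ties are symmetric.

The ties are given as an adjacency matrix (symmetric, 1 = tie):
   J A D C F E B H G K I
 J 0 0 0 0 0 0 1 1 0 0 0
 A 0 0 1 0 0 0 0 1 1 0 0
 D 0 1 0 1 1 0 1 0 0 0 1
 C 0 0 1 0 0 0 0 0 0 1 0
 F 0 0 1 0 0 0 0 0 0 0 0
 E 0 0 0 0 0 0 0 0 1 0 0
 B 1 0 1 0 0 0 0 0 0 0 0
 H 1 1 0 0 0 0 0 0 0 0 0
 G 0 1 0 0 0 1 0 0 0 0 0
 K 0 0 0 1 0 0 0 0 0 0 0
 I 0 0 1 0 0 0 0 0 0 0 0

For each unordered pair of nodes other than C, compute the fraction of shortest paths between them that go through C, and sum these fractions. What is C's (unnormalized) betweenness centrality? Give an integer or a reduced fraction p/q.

Pairs whose geodesics pass through C — J–K: 1; A–K: 1; D–K: 1; F–K: 1; E–K: 1; B–K: 1; H–K: 1; G–K: 1; K–I: 1.
All other pairs contribute 0.
Summing the contributions gives betweenness(C) = 9.

9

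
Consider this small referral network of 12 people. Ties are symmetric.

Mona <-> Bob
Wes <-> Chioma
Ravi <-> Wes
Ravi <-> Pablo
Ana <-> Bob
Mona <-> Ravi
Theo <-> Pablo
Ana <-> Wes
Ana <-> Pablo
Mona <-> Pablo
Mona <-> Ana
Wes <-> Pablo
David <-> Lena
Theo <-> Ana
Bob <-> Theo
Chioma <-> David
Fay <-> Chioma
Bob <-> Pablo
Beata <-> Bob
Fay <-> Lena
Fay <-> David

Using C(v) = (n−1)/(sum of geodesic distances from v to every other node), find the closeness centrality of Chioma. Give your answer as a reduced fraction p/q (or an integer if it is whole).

Distances from Chioma: Ana:2, Beata:4, Bob:3, David:1, Fay:1, Lena:2, Mona:3, Pablo:2, Ravi:2, Theo:3, Wes:1. Sum = 24.
n = 12, so closeness = 11/24.

11/24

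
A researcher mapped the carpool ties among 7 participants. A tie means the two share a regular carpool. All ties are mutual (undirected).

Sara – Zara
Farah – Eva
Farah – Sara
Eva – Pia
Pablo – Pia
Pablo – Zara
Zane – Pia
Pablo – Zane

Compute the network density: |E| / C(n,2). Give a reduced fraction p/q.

8/21

There are 8 edges and 7 nodes, so the maximum possible is C(7,2) = 21.
Density = 8/21.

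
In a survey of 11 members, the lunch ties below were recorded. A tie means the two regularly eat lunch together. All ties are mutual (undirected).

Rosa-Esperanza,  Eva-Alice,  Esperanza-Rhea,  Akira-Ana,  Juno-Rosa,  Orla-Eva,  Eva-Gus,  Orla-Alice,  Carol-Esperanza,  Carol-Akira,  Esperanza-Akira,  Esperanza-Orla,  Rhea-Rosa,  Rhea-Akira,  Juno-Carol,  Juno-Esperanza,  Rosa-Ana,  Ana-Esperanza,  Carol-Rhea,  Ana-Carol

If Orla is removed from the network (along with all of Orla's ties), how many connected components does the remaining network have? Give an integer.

Without Orla, the remaining ties split the others into: {Alice, Eva, Gus}; {Akira, Ana, Carol, Esperanza, Juno, Rhea, Rosa}.
That's 2 separate components.

2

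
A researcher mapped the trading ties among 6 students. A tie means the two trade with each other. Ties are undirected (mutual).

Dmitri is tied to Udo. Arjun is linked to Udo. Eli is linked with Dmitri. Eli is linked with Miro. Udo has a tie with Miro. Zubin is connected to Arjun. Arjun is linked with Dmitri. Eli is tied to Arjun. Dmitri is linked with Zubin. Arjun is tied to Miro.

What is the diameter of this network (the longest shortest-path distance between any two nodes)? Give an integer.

2

Eccentricity of each node (its greatest distance to any other): Arjun:1, Dmitri:2, Eli:2, Miro:2, Udo:2, Zubin:2.
The maximum eccentricity is 2, realized for instance by the pair Zubin–Udo via Zubin – Arjun – Udo. So the diameter is 2.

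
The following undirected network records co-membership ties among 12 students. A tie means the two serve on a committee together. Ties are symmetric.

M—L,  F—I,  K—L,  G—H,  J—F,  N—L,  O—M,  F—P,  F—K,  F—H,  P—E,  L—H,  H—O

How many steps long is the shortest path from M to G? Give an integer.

3

One shortest route is M – L – H – G, which uses 3 edges, and at distance 2 from M we only reach {H, K, N}, which does not include G. So d(M,G) = 3.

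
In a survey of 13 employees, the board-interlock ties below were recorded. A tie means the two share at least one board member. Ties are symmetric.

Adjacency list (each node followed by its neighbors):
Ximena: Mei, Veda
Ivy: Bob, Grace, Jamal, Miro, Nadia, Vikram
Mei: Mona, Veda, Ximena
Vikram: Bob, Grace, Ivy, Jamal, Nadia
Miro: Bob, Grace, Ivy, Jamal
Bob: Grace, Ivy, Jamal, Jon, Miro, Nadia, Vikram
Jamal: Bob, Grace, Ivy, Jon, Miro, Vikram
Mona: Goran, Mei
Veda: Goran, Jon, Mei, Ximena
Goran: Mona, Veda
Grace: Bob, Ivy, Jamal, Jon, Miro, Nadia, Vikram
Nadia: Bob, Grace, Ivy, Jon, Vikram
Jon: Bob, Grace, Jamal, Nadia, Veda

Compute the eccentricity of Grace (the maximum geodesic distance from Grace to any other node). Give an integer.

4

Distances from Grace: Bob:1, Goran:3, Ivy:1, Jamal:1, Jon:1, Mei:3, Miro:1, Mona:4, Nadia:1, Veda:2, Vikram:1, Ximena:3.
The largest is 4 (to Mona), so the eccentricity of Grace is 4.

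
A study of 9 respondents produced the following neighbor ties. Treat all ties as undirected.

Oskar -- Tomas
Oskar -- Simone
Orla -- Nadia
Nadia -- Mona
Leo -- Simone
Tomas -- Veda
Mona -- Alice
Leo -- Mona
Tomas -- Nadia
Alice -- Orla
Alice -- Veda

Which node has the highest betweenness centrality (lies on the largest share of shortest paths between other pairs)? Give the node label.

Unnormalized betweenness of each node: Alice:13/3, Leo:11/3, Mona:43/6, Nadia:17/3, Orla:1/2, Oskar:10/3, Simone:2, Tomas:22/3, Veda:2.
Tomas has the largest value, 22/3, making it the main broker — the node through which the most shortest paths run.

Tomas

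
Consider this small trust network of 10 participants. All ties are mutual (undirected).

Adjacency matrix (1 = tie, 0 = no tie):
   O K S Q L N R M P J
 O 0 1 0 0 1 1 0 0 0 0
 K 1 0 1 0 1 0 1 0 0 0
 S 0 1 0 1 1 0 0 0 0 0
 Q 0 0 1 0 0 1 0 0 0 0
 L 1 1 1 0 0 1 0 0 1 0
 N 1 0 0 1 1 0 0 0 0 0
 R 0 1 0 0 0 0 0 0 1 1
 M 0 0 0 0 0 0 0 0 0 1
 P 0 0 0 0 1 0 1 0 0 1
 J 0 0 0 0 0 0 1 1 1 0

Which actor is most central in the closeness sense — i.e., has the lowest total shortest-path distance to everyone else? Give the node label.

L

Farness (sum of distances to all others) for each node — J:20, K:15, L:14, M:28, N:19, O:18, P:16, Q:23, R:17, S:18.
The smallest farness is 14, for L, so L has the highest closeness.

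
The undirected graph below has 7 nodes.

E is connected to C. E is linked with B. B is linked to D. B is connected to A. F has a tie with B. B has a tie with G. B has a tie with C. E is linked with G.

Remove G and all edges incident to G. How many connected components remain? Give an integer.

1

G's neighbors (B and E) remain reachable from one another through other ties, so the rest of the network stays in one piece.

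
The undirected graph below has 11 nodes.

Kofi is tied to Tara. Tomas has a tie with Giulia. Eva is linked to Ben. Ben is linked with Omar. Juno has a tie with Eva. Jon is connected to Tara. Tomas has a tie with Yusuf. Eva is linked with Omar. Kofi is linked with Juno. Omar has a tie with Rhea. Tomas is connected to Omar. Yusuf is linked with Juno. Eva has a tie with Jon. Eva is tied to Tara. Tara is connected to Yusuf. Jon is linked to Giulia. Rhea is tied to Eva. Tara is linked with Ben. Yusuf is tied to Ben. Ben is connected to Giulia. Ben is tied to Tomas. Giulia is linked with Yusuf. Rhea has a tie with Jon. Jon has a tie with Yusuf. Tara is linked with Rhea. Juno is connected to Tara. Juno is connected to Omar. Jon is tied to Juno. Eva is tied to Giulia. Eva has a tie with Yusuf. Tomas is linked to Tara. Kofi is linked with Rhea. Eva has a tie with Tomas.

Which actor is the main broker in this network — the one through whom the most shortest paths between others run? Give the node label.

Tara

Unnormalized betweenness of each node: Ben:13/12, Eva:93/20, Giulia:1/2, Jon:28/15, Juno:11/4, Kofi:1/5, Omar:41/30, Rhea:19/10, Tara:88/15, Tomas:13/12, Yusuf:26/15.
Tara has the largest value, 88/15, making it the main broker — the node through which the most shortest paths run.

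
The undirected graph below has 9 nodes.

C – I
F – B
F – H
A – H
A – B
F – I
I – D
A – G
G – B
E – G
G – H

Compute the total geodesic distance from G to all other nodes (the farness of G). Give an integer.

17

Distances from G: A:1, B:1, C:4, D:4, E:1, F:2, H:1, I:3.
Sum = 1 + 1 + 4 + 4 + 1 + 2 + 1 + 3 = 17.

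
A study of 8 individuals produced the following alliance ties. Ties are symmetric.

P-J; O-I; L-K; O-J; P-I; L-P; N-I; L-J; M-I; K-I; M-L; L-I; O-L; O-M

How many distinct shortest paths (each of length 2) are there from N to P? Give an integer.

The shortest distance is 2, and the only length-2 path is N–I–P. So there is exactly 1 shortest path.

1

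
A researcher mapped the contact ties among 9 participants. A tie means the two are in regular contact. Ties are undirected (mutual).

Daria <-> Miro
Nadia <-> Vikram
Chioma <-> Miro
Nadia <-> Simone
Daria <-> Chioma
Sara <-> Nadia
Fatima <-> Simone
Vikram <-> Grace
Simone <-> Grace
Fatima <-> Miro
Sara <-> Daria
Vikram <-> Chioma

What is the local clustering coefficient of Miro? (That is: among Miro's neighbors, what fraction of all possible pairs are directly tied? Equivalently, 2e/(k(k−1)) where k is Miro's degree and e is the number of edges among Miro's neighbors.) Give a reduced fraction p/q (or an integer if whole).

Miro's neighbors: Chioma, Daria, and Fatima (k = 3).
Possible neighbor pairs: C(3,2) = 3. Edges among them: Chioma–Daria → e = 1.
Clustering(Miro) = 1/3.

1/3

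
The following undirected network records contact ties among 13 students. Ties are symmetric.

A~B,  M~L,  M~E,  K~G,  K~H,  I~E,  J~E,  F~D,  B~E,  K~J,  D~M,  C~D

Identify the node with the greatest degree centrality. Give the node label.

Degrees — A:1, B:2, C:1, D:3, E:4, F:1, G:1, H:1, I:1, J:2, K:3, L:1, M:3.
The maximum is 4, attained only by E.

E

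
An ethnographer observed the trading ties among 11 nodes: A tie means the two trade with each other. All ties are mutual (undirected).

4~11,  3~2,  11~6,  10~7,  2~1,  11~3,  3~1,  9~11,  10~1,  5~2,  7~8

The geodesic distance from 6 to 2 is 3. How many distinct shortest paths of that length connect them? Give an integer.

1

The shortest distance is 3, and the only length-3 path is 6–11–3–2. So there is exactly 1 shortest path.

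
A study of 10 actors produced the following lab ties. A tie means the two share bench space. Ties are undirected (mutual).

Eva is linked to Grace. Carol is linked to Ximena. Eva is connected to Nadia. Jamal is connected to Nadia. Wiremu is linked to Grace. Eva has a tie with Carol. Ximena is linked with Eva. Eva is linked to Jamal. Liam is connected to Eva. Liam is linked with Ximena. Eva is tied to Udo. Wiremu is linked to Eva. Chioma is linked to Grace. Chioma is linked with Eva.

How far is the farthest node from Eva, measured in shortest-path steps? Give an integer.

1

Distances from Eva: Carol:1, Chioma:1, Grace:1, Jamal:1, Liam:1, Nadia:1, Udo:1, Wiremu:1, Ximena:1.
The largest is 1 (to Ximena, Jamal, Chioma, Nadia, Wiremu, Liam, Grace, Carol, and Udo), so the eccentricity of Eva is 1.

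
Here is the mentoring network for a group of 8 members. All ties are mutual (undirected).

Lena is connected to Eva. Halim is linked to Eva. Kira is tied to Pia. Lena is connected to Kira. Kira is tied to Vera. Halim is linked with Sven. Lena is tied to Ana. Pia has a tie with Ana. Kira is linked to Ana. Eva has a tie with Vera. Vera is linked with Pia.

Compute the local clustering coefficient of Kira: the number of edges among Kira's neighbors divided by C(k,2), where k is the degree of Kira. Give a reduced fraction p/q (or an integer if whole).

Kira's neighbors: Ana, Lena, Pia, and Vera (k = 4).
Possible neighbor pairs: C(4,2) = 6. Edges among them: Ana–Lena, Ana–Pia, Pia–Vera → e = 3.
Clustering(Kira) = 3/6 = 1/2.

1/2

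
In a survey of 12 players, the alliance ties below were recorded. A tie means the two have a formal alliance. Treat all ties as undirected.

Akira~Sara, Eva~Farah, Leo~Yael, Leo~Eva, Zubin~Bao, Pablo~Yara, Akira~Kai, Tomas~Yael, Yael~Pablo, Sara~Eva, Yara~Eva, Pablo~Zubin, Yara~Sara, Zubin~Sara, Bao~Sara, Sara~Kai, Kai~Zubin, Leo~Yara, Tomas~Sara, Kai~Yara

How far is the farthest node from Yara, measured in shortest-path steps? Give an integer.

Distances from Yara: Akira:2, Bao:2, Eva:1, Farah:2, Kai:1, Leo:1, Pablo:1, Sara:1, Tomas:2, Yael:2, Zubin:2.
The largest is 2 (to Bao, Tomas, Zubin, Akira, Yael, and Farah), so the eccentricity of Yara is 2.

2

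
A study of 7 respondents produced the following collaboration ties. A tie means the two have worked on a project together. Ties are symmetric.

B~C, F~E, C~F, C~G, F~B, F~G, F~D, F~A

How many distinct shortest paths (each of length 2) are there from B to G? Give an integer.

2

The shortest distance is 2. The length-2 paths are: B–F–G; B–C–G.
That gives 2 distinct shortest paths.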